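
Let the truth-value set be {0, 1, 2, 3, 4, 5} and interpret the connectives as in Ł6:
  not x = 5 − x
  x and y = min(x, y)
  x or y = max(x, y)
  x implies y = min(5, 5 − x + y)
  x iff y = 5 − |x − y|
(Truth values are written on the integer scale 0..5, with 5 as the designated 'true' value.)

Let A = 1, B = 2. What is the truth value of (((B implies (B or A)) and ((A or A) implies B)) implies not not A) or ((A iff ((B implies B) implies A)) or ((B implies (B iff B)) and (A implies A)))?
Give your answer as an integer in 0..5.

5

B or A = 2 or 1 = 2
B implies (B or A) = 2 implies 2 = 5
A or A = 1 or 1 = 1
(A or A) implies B = 1 implies 2 = 5
(B implies (B or A)) and ((A or A) implies B) = 5 and 5 = 5
not A = not 1 = 4
not not A = not 4 = 1
((B implies (B or A)) and ((A or A) implies B)) implies not not A = 5 implies 1 = 1
B implies B = 2 implies 2 = 5
(B implies B) implies A = 5 implies 1 = 1
A iff ((B implies B) implies A) = 1 iff 1 = 5
B iff B = 2 iff 2 = 5
B implies (B iff B) = 2 implies 5 = 5
A implies A = 1 implies 1 = 5
(B implies (B iff B)) and (A implies A) = 5 and 5 = 5
(A iff ((B implies B) implies A)) or ((B implies (B iff B)) and (A implies A)) = 5 or 5 = 5
(((B implies (B or A)) and ((A or A) implies B)) implies not not A) or ((A iff ((B implies B) implies A)) or ((B implies (B iff B)) and (A implies A))) = 1 or 5 = 5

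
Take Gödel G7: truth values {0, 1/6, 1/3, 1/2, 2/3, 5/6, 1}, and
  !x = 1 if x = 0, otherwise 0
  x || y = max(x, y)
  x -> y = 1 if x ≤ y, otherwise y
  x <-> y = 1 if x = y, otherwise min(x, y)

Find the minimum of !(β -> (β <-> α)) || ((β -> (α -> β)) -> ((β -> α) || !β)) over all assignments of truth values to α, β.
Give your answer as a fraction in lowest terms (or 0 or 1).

1/6

Take α = 1/6, β = 1/3:
β <-> α = 1/3 <-> 1/6 = 1/6
β -> (β <-> α) = 1/3 -> 1/6 = 1/6
!(β -> (β <-> α)) = !1/6 = 0
α -> β = 1/6 -> 1/3 = 1
β -> (α -> β) = 1/3 -> 1 = 1
β -> α = 1/3 -> 1/6 = 1/6
!β = !1/3 = 0
(β -> α) || !β = 1/6 || 0 = 1/6
(β -> (α -> β)) -> ((β -> α) || !β) = 1 -> 1/6 = 1/6
!(β -> (β <-> α)) || ((β -> (α -> β)) -> ((β -> α) || !β)) = 0 || 1/6 = 1/6
No assignment yields a value below 1/6, so this is the minimum.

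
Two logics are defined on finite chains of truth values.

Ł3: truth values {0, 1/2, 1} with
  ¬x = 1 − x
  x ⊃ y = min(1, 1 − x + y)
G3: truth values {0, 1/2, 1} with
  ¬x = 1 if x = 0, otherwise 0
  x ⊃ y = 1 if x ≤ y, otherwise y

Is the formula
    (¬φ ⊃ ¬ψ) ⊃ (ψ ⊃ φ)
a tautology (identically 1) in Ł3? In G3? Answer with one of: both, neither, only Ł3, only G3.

In Ł3: every assignment gives 1 — tautology.
In G3: at φ = 1/2, ψ = 1 the value is 1/2 — not a tautology.

only Ł3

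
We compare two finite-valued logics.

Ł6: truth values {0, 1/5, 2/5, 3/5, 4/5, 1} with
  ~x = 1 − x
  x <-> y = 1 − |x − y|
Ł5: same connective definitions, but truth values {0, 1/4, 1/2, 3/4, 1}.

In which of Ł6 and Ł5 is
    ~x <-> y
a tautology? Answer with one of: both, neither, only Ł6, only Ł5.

In Ł6: at x = 0, y = 0 the value is 0 — not a tautology.
In Ł5: at x = 0, y = 0 the value is 0 — not a tautology.

neither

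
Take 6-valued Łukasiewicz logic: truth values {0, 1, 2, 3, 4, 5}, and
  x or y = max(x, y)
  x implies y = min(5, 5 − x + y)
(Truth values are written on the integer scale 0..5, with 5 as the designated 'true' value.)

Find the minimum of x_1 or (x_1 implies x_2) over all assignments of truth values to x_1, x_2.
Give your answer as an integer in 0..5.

3

Take x_1 = 2, x_2 = 0:
x_1 implies x_2 = 2 implies 0 = 3
x_1 or (x_1 implies x_2) = 2 or 3 = 3
No assignment yields a value below 3, so this is the minimum.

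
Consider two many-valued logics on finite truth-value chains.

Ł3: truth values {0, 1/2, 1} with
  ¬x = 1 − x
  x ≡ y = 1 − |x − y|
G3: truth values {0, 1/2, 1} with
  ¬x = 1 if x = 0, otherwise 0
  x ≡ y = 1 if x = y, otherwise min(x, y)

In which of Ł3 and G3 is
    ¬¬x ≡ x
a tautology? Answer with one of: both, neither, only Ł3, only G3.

In Ł3: every assignment gives 1 — tautology.
In G3: at x = 1/2 the value is 1/2 — not a tautology.

only Ł3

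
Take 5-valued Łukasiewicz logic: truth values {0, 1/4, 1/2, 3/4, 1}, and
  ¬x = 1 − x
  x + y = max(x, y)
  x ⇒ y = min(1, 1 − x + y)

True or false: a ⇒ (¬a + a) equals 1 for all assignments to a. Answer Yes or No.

Yes

a = 0 ↦ 1
a = 1/4 ↦ 1
a = 1/2 ↦ 1
a = 3/4 ↦ 1
a = 1 ↦ 1
Every assignment gives a value ≥ 1.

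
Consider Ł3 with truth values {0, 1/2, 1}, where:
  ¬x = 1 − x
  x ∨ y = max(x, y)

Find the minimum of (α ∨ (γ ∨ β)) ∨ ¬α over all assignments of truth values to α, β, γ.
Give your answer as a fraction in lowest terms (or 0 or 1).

1/2

Take α = 1/2, β = 0, γ = 0:
γ ∨ β = 0 ∨ 0 = 0
α ∨ (γ ∨ β) = 1/2 ∨ 0 = 1/2
¬α = ¬1/2 = 1/2
(α ∨ (γ ∨ β)) ∨ ¬α = 1/2 ∨ 1/2 = 1/2
No assignment yields a value below 1/2, so this is the minimum.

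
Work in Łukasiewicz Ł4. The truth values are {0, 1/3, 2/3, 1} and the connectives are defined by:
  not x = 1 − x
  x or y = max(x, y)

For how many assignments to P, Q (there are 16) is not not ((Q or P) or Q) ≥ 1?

P = 0, Q = 0 ↦ 0  <
P = 0, Q = 1/3 ↦ 1/3  <
P = 0, Q = 2/3 ↦ 2/3  <
P = 0, Q = 1 ↦ 1  ≥
P = 1/3, Q = 0 ↦ 1/3  <
P = 1/3, Q = 1/3 ↦ 1/3  <
P = 1/3, Q = 2/3 ↦ 2/3  <
P = 1/3, Q = 1 ↦ 1  ≥
P = 2/3, Q = 0 ↦ 2/3  <
P = 2/3, Q = 1/3 ↦ 2/3  <
P = 2/3, Q = 2/3 ↦ 2/3  <
P = 2/3, Q = 1 ↦ 1  ≥
P = 1, Q = 0 ↦ 1  ≥
P = 1, Q = 1/3 ↦ 1  ≥
P = 1, Q = 2/3 ↦ 1  ≥
P = 1, Q = 1 ↦ 1  ≥
So 7 of the 16 assignments meet the threshold.

7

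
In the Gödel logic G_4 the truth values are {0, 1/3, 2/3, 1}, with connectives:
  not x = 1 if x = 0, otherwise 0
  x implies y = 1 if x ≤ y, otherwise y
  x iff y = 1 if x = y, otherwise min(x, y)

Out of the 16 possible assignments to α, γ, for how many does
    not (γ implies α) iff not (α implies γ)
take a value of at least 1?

α = 0, γ = 0 ↦ 1  ≥
α = 0, γ = 1/3 ↦ 0  <
α = 0, γ = 2/3 ↦ 0  <
α = 0, γ = 1 ↦ 0  <
α = 1/3, γ = 0 ↦ 0  <
α = 1/3, γ = 1/3 ↦ 1  ≥
α = 1/3, γ = 2/3 ↦ 1  ≥
α = 1/3, γ = 1 ↦ 1  ≥
α = 2/3, γ = 0 ↦ 0  <
α = 2/3, γ = 1/3 ↦ 1  ≥
α = 2/3, γ = 2/3 ↦ 1  ≥
α = 2/3, γ = 1 ↦ 1  ≥
α = 1, γ = 0 ↦ 0  <
α = 1, γ = 1/3 ↦ 1  ≥
α = 1, γ = 2/3 ↦ 1  ≥
α = 1, γ = 1 ↦ 1  ≥
So 10 of the 16 assignments meet the threshold.

10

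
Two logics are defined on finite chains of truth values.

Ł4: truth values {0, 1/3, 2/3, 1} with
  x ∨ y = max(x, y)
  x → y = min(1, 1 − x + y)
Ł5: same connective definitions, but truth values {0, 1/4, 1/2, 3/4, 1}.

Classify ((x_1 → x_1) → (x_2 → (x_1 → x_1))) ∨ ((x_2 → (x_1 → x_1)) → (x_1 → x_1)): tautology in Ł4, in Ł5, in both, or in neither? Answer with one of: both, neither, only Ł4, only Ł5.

both

In Ł4: every assignment gives 1 — tautology.
In Ł5: every assignment gives 1 — tautology.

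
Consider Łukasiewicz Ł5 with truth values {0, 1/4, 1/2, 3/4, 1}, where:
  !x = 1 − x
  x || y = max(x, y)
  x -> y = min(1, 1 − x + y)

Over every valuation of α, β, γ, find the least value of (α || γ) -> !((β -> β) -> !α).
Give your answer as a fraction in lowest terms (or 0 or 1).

Take α = 0, β = 0, γ = 1:
α || γ = 0 || 1 = 1
β -> β = 0 -> 0 = 1
!α = !0 = 1
(β -> β) -> !α = 1 -> 1 = 1
!((β -> β) -> !α) = !1 = 0
(α || γ) -> !((β -> β) -> !α) = 1 -> 0 = 0
No assignment yields a value below 0, so this is the minimum.

0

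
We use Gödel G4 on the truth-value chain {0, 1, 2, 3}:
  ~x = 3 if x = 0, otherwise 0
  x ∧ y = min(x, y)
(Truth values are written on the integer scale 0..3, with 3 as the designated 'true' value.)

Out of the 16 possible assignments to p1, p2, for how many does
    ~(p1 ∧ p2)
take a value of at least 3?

7

p1 = 0, p2 = 0 ↦ 3  ≥
p1 = 0, p2 = 1 ↦ 3  ≥
p1 = 0, p2 = 2 ↦ 3  ≥
p1 = 0, p2 = 3 ↦ 3  ≥
p1 = 1, p2 = 0 ↦ 3  ≥
p1 = 1, p2 = 1 ↦ 0  <
p1 = 1, p2 = 2 ↦ 0  <
p1 = 1, p2 = 3 ↦ 0  <
p1 = 2, p2 = 0 ↦ 3  ≥
p1 = 2, p2 = 1 ↦ 0  <
p1 = 2, p2 = 2 ↦ 0  <
p1 = 2, p2 = 3 ↦ 0  <
p1 = 3, p2 = 0 ↦ 3  ≥
p1 = 3, p2 = 1 ↦ 0  <
p1 = 3, p2 = 2 ↦ 0  <
p1 = 3, p2 = 3 ↦ 0  <
So 7 of the 16 assignments meet the threshold.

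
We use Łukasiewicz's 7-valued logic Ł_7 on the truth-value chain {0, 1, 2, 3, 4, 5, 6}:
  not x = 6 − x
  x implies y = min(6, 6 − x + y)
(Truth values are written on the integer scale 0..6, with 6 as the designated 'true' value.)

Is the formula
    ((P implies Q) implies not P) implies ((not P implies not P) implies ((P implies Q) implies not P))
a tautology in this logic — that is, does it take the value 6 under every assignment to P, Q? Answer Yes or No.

Yes

At P = 2, Q = 6, for instance:
P implies Q = 2 implies 6 = 6
not P = not 2 = 4
(P implies Q) implies not P = 6 implies 4 = 4
not P = not 2 = 4
not P implies not P = 4 implies 4 = 6
(P implies Q) implies not P = 6 implies 4 = 4
(not P implies not P) implies ((P implies Q) implies not P) = 6 implies 4 = 4
((P implies Q) implies not P) implies ((not P implies not P) implies ((P implies Q) implies not P)) = 4 implies 4 = 6
and checking the remaining 48 assignments likewise gives ≥ 6 in every case.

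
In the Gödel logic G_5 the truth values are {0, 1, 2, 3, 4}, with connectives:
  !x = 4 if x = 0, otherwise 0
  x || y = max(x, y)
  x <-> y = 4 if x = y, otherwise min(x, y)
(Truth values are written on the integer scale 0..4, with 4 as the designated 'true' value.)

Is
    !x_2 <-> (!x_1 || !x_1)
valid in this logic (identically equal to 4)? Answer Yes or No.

Counterexample: take x_1 = 0, x_2 = 1.
!x_2 = !1 = 0
!x_1 = !0 = 4
!x_1 = !0 = 4
!x_1 || !x_1 = 4 || 4 = 4
!x_2 <-> (!x_1 || !x_1) = 0 <-> 4 = 0
This gives 0 ≠ 4.

No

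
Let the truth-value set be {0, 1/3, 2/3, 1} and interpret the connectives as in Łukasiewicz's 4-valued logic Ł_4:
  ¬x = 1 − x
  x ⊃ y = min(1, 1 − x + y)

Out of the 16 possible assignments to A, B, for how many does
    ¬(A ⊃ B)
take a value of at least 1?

1

A = 0, B = 0 ↦ 0  <
A = 0, B = 1/3 ↦ 0  <
A = 0, B = 2/3 ↦ 0  <
A = 0, B = 1 ↦ 0  <
A = 1/3, B = 0 ↦ 1/3  <
A = 1/3, B = 1/3 ↦ 0  <
A = 1/3, B = 2/3 ↦ 0  <
A = 1/3, B = 1 ↦ 0  <
A = 2/3, B = 0 ↦ 2/3  <
A = 2/3, B = 1/3 ↦ 1/3  <
A = 2/3, B = 2/3 ↦ 0  <
A = 2/3, B = 1 ↦ 0  <
A = 1, B = 0 ↦ 1  ≥
A = 1, B = 1/3 ↦ 2/3  <
A = 1, B = 2/3 ↦ 1/3  <
A = 1, B = 1 ↦ 0  <
So 1 of the 16 assignments meets the threshold.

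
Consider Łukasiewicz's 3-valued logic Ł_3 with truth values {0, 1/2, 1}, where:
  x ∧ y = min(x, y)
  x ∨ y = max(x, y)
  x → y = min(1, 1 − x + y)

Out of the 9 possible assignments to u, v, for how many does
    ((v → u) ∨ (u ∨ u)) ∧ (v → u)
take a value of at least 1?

6

u = 0, v = 0 ↦ 1  ≥
u = 0, v = 1/2 ↦ 1/2  <
u = 0, v = 1 ↦ 0  <
u = 1/2, v = 0 ↦ 1  ≥
u = 1/2, v = 1/2 ↦ 1  ≥
u = 1/2, v = 1 ↦ 1/2  <
u = 1, v = 0 ↦ 1  ≥
u = 1, v = 1/2 ↦ 1  ≥
u = 1, v = 1 ↦ 1  ≥
So 6 of the 9 assignments meet the threshold.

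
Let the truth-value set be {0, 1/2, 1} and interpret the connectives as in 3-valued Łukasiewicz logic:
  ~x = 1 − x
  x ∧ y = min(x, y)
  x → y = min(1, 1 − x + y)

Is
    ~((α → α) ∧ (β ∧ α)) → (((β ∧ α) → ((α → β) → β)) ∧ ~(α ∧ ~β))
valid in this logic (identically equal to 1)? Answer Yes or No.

Counterexample: take α = 1/2, β = 0.
α → α = 1/2 → 1/2 = 1
β ∧ α = 0 ∧ 1/2 = 0
(α → α) ∧ (β ∧ α) = 1 ∧ 0 = 0
~((α → α) ∧ (β ∧ α)) = ~0 = 1
β ∧ α = 0 ∧ 1/2 = 0
α → β = 1/2 → 0 = 1/2
(α → β) → β = 1/2 → 0 = 1/2
(β ∧ α) → ((α → β) → β) = 0 → 1/2 = 1
~β = ~0 = 1
α ∧ ~β = 1/2 ∧ 1 = 1/2
~(α ∧ ~β) = ~1/2 = 1/2
((β ∧ α) → ((α → β) → β)) ∧ ~(α ∧ ~β) = 1 ∧ 1/2 = 1/2
~((α → α) ∧ (β ∧ α)) → (((β ∧ α) → ((α → β) → β)) ∧ ~(α ∧ ~β)) = 1 → 1/2 = 1/2
This gives 1/2 ≠ 1.

No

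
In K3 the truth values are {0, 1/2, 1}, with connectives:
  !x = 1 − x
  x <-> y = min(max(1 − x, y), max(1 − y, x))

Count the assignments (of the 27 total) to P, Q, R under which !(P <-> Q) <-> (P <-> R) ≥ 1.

4

value 1: 4 assignments (counts)
value 1/2: 19 assignments
value 0: 4 assignments
So 4 of the 27 assignments meet the threshold.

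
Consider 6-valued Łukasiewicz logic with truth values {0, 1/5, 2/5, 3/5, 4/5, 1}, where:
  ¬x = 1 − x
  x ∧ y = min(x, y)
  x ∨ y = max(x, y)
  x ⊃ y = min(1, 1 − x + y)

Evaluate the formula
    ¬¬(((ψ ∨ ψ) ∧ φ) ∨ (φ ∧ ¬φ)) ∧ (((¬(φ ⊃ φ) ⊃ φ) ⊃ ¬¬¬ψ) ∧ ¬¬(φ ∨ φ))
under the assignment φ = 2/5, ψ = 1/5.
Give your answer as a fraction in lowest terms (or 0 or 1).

ψ ∨ ψ = 1/5 ∨ 1/5 = 1/5
(ψ ∨ ψ) ∧ φ = 1/5 ∧ 2/5 = 1/5
¬φ = ¬2/5 = 3/5
φ ∧ ¬φ = 2/5 ∧ 3/5 = 2/5
((ψ ∨ ψ) ∧ φ) ∨ (φ ∧ ¬φ) = 1/5 ∨ 2/5 = 2/5
¬(((ψ ∨ ψ) ∧ φ) ∨ (φ ∧ ¬φ)) = ¬2/5 = 3/5
¬¬(((ψ ∨ ψ) ∧ φ) ∨ (φ ∧ ¬φ)) = ¬3/5 = 2/5
φ ⊃ φ = 2/5 ⊃ 2/5 = 1
¬(φ ⊃ φ) = ¬1 = 0
¬(φ ⊃ φ) ⊃ φ = 0 ⊃ 2/5 = 1
¬ψ = ¬1/5 = 4/5
¬¬ψ = ¬4/5 = 1/5
¬¬¬ψ = ¬1/5 = 4/5
(¬(φ ⊃ φ) ⊃ φ) ⊃ ¬¬¬ψ = 1 ⊃ 4/5 = 4/5
φ ∨ φ = 2/5 ∨ 2/5 = 2/5
¬(φ ∨ φ) = ¬2/5 = 3/5
¬¬(φ ∨ φ) = ¬3/5 = 2/5
((¬(φ ⊃ φ) ⊃ φ) ⊃ ¬¬¬ψ) ∧ ¬¬(φ ∨ φ) = 4/5 ∧ 2/5 = 2/5
¬¬(((ψ ∨ ψ) ∧ φ) ∨ (φ ∧ ¬φ)) ∧ (((¬(φ ⊃ φ) ⊃ φ) ⊃ ¬¬¬ψ) ∧ ¬¬(φ ∨ φ)) = 2/5 ∧ 2/5 = 2/5

2/5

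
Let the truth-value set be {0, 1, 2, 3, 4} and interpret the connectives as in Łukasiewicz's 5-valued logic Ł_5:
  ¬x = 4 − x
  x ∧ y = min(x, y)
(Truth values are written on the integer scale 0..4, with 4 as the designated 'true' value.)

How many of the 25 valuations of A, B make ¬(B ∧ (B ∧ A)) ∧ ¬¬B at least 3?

value 4: 1 assignment (counts)
value 3: 3 assignments (counts)
value 2: 7 assignments
value 1: 8 assignments
value 0: 6 assignments
So 4 of the 25 assignments meet the threshold.

4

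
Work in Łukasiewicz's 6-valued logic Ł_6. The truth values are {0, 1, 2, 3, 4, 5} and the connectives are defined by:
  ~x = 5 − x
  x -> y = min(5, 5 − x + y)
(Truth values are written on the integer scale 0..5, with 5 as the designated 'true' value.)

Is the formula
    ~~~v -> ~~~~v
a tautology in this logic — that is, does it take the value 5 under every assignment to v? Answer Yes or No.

No

Counterexample: take v = 0.
~v = ~0 = 5
~~v = ~5 = 0
~~~v = ~0 = 5
~v = ~0 = 5
~~v = ~5 = 0
~~~v = ~0 = 5
~~~~v = ~5 = 0
~~~v -> ~~~~v = 5 -> 0 = 0
This gives 0 ≠ 5.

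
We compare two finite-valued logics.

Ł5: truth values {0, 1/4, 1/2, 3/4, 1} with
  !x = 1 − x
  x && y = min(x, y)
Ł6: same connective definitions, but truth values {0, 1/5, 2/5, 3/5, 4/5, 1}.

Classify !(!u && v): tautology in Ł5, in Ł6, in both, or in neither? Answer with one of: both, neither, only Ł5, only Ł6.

neither

In Ł5: at u = 0, v = 1/4 the value is 3/4 — not a tautology.
In Ł6: at u = 0, v = 1/5 the value is 4/5 — not a tautology.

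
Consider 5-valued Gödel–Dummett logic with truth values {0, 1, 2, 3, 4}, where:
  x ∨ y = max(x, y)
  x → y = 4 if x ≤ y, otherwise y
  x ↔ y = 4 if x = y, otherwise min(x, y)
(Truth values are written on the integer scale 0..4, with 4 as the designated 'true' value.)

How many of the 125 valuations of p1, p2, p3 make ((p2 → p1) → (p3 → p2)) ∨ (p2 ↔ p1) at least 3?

value 4: 95 assignments (counts)
value 3: 1 assignment (counts)
value 2: 4 assignments
value 1: 9 assignments
value 0: 16 assignments
So 96 of the 125 assignments meet the threshold.

96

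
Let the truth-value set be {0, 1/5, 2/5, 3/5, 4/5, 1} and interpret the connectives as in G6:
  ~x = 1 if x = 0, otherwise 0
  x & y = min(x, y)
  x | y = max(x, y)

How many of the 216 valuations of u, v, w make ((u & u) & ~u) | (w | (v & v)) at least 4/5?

120

value 1: 66 assignments (counts)
value 4/5: 54 assignments (counts)
value 3/5: 42 assignments
value 2/5: 30 assignments
value 1/5: 18 assignments
value 0: 6 assignments
So 120 of the 216 assignments meet the threshold.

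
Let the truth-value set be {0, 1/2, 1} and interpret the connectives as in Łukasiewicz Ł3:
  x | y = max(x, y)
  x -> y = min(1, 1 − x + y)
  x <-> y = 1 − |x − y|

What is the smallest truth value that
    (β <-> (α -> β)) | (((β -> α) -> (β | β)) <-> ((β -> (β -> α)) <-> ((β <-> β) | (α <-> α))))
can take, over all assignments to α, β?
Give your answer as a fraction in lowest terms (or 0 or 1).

Take α = 0, β = 0:
α -> β = 0 -> 0 = 1
β <-> (α -> β) = 0 <-> 1 = 0
β -> α = 0 -> 0 = 1
β | β = 0 | 0 = 0
(β -> α) -> (β | β) = 1 -> 0 = 0
β -> α = 0 -> 0 = 1
β -> (β -> α) = 0 -> 1 = 1
β <-> β = 0 <-> 0 = 1
α <-> α = 0 <-> 0 = 1
(β <-> β) | (α <-> α) = 1 | 1 = 1
(β -> (β -> α)) <-> ((β <-> β) | (α <-> α)) = 1 <-> 1 = 1
((β -> α) -> (β | β)) <-> ((β -> (β -> α)) <-> ((β <-> β) | (α <-> α))) = 0 <-> 1 = 0
(β <-> (α -> β)) | (((β -> α) -> (β | β)) <-> ((β -> (β -> α)) <-> ((β <-> β) | (α <-> α)))) = 0 | 0 = 0
No assignment yields a value below 0, so this is the minimum.

0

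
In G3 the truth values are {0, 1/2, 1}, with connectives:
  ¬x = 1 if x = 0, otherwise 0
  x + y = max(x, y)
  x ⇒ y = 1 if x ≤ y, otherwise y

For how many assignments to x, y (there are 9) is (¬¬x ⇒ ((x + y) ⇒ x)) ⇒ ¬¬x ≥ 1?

6

x = 0, y = 0 ↦ 0  <
x = 0, y = 1/2 ↦ 0  <
x = 0, y = 1 ↦ 0  <
x = 1/2, y = 0 ↦ 1  ≥
x = 1/2, y = 1/2 ↦ 1  ≥
x = 1/2, y = 1 ↦ 1  ≥
x = 1, y = 0 ↦ 1  ≥
x = 1, y = 1/2 ↦ 1  ≥
x = 1, y = 1 ↦ 1  ≥
So 6 of the 9 assignments meet the threshold.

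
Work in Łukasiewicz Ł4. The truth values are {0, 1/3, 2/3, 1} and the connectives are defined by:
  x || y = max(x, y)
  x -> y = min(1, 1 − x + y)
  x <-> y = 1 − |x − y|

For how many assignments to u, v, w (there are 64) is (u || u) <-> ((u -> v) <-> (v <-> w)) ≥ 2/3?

value 1: 18 assignments (counts)
value 2/3: 26 assignments (counts)
value 1/3: 14 assignments
value 0: 6 assignments
So 44 of the 64 assignments meet the threshold.

44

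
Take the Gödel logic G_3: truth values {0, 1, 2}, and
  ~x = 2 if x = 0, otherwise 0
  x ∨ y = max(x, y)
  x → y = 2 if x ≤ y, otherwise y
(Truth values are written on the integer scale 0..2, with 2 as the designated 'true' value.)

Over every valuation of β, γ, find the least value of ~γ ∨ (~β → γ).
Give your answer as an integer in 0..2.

1

Take β = 0, γ = 1:
~γ = ~1 = 0
~β = ~0 = 2
~β → γ = 2 → 1 = 1
~γ ∨ (~β → γ) = 0 ∨ 1 = 1
No assignment yields a value below 1, so this is the minimum.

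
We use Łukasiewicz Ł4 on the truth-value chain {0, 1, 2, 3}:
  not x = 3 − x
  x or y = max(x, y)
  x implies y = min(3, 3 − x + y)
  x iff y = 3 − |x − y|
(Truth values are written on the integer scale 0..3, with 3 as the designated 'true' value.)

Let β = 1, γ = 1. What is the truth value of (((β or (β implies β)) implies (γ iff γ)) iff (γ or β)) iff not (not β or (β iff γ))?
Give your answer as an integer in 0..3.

2

β implies β = 1 implies 1 = 3
β or (β implies β) = 1 or 3 = 3
γ iff γ = 1 iff 1 = 3
(β or (β implies β)) implies (γ iff γ) = 3 implies 3 = 3
γ or β = 1 or 1 = 1
((β or (β implies β)) implies (γ iff γ)) iff (γ or β) = 3 iff 1 = 1
not β = not 1 = 2
β iff γ = 1 iff 1 = 3
not β or (β iff γ) = 2 or 3 = 3
not (not β or (β iff γ)) = not 3 = 0
(((β or (β implies β)) implies (γ iff γ)) iff (γ or β)) iff not (not β or (β iff γ)) = 1 iff 0 = 2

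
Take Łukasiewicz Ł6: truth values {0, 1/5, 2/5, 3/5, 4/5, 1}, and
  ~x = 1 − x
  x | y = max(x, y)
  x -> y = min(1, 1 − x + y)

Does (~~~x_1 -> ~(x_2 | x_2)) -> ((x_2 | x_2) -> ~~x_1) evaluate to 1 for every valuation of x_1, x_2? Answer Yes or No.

At x_1 = 1, x_2 = 1/5, for instance:
~x_1 = ~1 = 0
~~x_1 = ~0 = 1
~~~x_1 = ~1 = 0
x_2 | x_2 = 1/5 | 1/5 = 1/5
~(x_2 | x_2) = ~1/5 = 4/5
~~~x_1 -> ~(x_2 | x_2) = 0 -> 4/5 = 1
(x_2 | x_2) -> ~~x_1 = 1/5 -> 1 = 1
(~~~x_1 -> ~(x_2 | x_2)) -> ((x_2 | x_2) -> ~~x_1) = 1 -> 1 = 1
and checking the remaining 35 assignments likewise gives ≥ 1 in every case.

Yes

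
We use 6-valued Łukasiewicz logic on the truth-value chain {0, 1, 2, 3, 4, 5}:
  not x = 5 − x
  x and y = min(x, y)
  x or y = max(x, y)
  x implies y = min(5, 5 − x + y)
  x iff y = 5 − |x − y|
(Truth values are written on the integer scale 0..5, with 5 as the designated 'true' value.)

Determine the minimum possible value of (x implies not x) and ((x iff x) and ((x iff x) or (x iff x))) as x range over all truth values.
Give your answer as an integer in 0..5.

0

Take x = 5:
not x = not 5 = 0
x implies not x = 5 implies 0 = 0
x iff x = 5 iff 5 = 5
x iff x = 5 iff 5 = 5
x iff x = 5 iff 5 = 5
(x iff x) or (x iff x) = 5 or 5 = 5
(x iff x) and ((x iff x) or (x iff x)) = 5 and 5 = 5
(x implies not x) and ((x iff x) and ((x iff x) or (x iff x))) = 0 and 5 = 0
No assignment yields a value below 0, so this is the minimum.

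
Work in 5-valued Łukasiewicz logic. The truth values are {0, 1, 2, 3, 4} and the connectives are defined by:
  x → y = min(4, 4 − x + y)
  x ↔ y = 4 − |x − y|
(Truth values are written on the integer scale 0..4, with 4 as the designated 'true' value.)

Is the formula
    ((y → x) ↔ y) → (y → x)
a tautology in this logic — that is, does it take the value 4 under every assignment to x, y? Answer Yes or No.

Counterexample: take x = 0, y = 2.
y → x = 2 → 0 = 2
(y → x) ↔ y = 2 ↔ 2 = 4
y → x = 2 → 0 = 2
((y → x) ↔ y) → (y → x) = 4 → 2 = 2
This gives 2 ≠ 4.

No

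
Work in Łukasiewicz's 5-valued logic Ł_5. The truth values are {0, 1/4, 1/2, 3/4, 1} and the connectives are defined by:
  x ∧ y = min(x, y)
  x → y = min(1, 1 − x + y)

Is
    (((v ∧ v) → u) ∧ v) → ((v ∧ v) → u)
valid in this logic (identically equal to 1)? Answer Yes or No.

Yes

At u = 0, v = 1/2, for instance:
v ∧ v = 1/2 ∧ 1/2 = 1/2
(v ∧ v) → u = 1/2 → 0 = 1/2
((v ∧ v) → u) ∧ v = 1/2 ∧ 1/2 = 1/2
(((v ∧ v) → u) ∧ v) → ((v ∧ v) → u) = 1/2 → 1/2 = 1
and checking the remaining 24 assignments likewise gives ≥ 1 in every case.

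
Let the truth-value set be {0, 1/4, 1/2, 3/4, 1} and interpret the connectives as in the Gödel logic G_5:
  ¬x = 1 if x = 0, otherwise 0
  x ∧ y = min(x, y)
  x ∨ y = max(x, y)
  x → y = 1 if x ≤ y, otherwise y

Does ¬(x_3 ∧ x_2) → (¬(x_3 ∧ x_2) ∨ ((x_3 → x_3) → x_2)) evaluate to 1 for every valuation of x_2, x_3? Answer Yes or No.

At x_2 = 1, x_3 = 1/4, for instance:
x_3 ∧ x_2 = 1/4 ∧ 1 = 1/4
¬(x_3 ∧ x_2) = ¬1/4 = 0
x_3 → x_3 = 1/4 → 1/4 = 1
(x_3 → x_3) → x_2 = 1 → 1 = 1
¬(x_3 ∧ x_2) ∨ ((x_3 → x_3) → x_2) = 0 ∨ 1 = 1
¬(x_3 ∧ x_2) → (¬(x_3 ∧ x_2) ∨ ((x_3 → x_3) → x_2)) = 0 → 1 = 1
and checking the remaining 24 assignments likewise gives ≥ 1 in every case.

Yes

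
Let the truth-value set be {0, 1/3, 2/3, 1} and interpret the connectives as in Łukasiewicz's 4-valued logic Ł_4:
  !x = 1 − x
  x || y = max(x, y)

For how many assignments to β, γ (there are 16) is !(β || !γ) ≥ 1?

1

β = 0, γ = 0 ↦ 0  <
β = 0, γ = 1/3 ↦ 1/3  <
β = 0, γ = 2/3 ↦ 2/3  <
β = 0, γ = 1 ↦ 1  ≥
β = 1/3, γ = 0 ↦ 0  <
β = 1/3, γ = 1/3 ↦ 1/3  <
β = 1/3, γ = 2/3 ↦ 2/3  <
β = 1/3, γ = 1 ↦ 2/3  <
β = 2/3, γ = 0 ↦ 0  <
β = 2/3, γ = 1/3 ↦ 1/3  <
β = 2/3, γ = 2/3 ↦ 1/3  <
β = 2/3, γ = 1 ↦ 1/3  <
β = 1, γ = 0 ↦ 0  <
β = 1, γ = 1/3 ↦ 0  <
β = 1, γ = 2/3 ↦ 0  <
β = 1, γ = 1 ↦ 0  <
So 1 of the 16 assignments meets the threshold.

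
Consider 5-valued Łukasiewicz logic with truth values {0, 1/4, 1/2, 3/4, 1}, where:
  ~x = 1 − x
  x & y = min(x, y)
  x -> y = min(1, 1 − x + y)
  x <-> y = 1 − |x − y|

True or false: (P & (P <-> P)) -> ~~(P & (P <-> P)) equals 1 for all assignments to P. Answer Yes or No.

Yes

P = 0 ↦ 1
P = 1/4 ↦ 1
P = 1/2 ↦ 1
P = 3/4 ↦ 1
P = 1 ↦ 1
Every assignment gives a value ≥ 1.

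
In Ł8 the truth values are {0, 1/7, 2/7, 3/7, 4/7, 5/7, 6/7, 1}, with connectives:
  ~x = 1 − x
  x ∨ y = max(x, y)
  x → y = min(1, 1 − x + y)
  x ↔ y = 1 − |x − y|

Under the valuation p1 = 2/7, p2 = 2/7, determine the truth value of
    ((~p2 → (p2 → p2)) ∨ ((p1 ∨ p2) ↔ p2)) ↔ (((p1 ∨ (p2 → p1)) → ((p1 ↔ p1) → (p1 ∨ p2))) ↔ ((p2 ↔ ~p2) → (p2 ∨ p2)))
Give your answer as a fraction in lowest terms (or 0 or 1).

4/7

~p2 = ~2/7 = 5/7
p2 → p2 = 2/7 → 2/7 = 1
~p2 → (p2 → p2) = 5/7 → 1 = 1
p1 ∨ p2 = 2/7 ∨ 2/7 = 2/7
(p1 ∨ p2) ↔ p2 = 2/7 ↔ 2/7 = 1
(~p2 → (p2 → p2)) ∨ ((p1 ∨ p2) ↔ p2) = 1 ∨ 1 = 1
p2 → p1 = 2/7 → 2/7 = 1
p1 ∨ (p2 → p1) = 2/7 ∨ 1 = 1
p1 ↔ p1 = 2/7 ↔ 2/7 = 1
p1 ∨ p2 = 2/7 ∨ 2/7 = 2/7
(p1 ↔ p1) → (p1 ∨ p2) = 1 → 2/7 = 2/7
(p1 ∨ (p2 → p1)) → ((p1 ↔ p1) → (p1 ∨ p2)) = 1 → 2/7 = 2/7
~p2 = ~2/7 = 5/7
p2 ↔ ~p2 = 2/7 ↔ 5/7 = 4/7
p2 ∨ p2 = 2/7 ∨ 2/7 = 2/7
(p2 ↔ ~p2) → (p2 ∨ p2) = 4/7 → 2/7 = 5/7
((p1 ∨ (p2 → p1)) → ((p1 ↔ p1) → (p1 ∨ p2))) ↔ ((p2 ↔ ~p2) → (p2 ∨ p2)) = 2/7 ↔ 5/7 = 4/7
((~p2 → (p2 → p2)) ∨ ((p1 ∨ p2) ↔ p2)) ↔ (((p1 ∨ (p2 → p1)) → ((p1 ↔ p1) → (p1 ∨ p2))) ↔ ((p2 ↔ ~p2) → (p2 ∨ p2))) = 1 ↔ 4/7 = 4/7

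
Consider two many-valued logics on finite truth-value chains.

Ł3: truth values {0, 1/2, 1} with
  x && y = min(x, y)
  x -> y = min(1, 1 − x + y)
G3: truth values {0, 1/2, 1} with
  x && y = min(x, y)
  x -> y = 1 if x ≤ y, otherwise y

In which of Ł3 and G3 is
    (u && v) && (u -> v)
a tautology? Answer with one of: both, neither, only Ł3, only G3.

In Ł3: at u = 0, v = 0 the value is 0 — not a tautology.
In G3: at u = 0, v = 0 the value is 0 — not a tautology.

neither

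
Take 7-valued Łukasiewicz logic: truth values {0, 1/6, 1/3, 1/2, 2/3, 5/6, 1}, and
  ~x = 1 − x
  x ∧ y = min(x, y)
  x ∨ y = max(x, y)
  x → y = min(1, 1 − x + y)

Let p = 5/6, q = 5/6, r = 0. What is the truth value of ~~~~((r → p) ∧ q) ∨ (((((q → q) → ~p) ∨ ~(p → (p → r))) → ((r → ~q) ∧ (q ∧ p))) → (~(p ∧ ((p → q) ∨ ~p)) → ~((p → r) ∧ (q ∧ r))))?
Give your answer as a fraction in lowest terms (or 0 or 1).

r → p = 0 → 5/6 = 1
(r → p) ∧ q = 1 ∧ 5/6 = 5/6
~((r → p) ∧ q) = ~5/6 = 1/6
~~((r → p) ∧ q) = ~1/6 = 5/6
~~~((r → p) ∧ q) = ~5/6 = 1/6
~~~~((r → p) ∧ q) = ~1/6 = 5/6
q → q = 5/6 → 5/6 = 1
~p = ~5/6 = 1/6
(q → q) → ~p = 1 → 1/6 = 1/6
p → r = 5/6 → 0 = 1/6
p → (p → r) = 5/6 → 1/6 = 1/3
~(p → (p → r)) = ~1/3 = 2/3
((q → q) → ~p) ∨ ~(p → (p → r)) = 1/6 ∨ 2/3 = 2/3
~q = ~5/6 = 1/6
r → ~q = 0 → 1/6 = 1
q ∧ p = 5/6 ∧ 5/6 = 5/6
(r → ~q) ∧ (q ∧ p) = 1 ∧ 5/6 = 5/6
(((q → q) → ~p) ∨ ~(p → (p → r))) → ((r → ~q) ∧ (q ∧ p)) = 2/3 → 5/6 = 1
p → q = 5/6 → 5/6 = 1
~p = ~5/6 = 1/6
(p → q) ∨ ~p = 1 ∨ 1/6 = 1
p ∧ ((p → q) ∨ ~p) = 5/6 ∧ 1 = 5/6
~(p ∧ ((p → q) ∨ ~p)) = ~5/6 = 1/6
p → r = 5/6 → 0 = 1/6
q ∧ r = 5/6 ∧ 0 = 0
(p → r) ∧ (q ∧ r) = 1/6 ∧ 0 = 0
~((p → r) ∧ (q ∧ r)) = ~0 = 1
~(p ∧ ((p → q) ∨ ~p)) → ~((p → r) ∧ (q ∧ r)) = 1/6 → 1 = 1
((((q → q) → ~p) ∨ ~(p → (p → r))) → ((r → ~q) ∧ (q ∧ p))) → (~(p ∧ ((p → q) ∨ ~p)) → ~((p → r) ∧ (q ∧ r))) = 1 → 1 = 1
~~~~((r → p) ∧ q) ∨ (((((q → q) → ~p) ∨ ~(p → (p → r))) → ((r → ~q) ∧ (q ∧ p))) → (~(p ∧ ((p → q) ∨ ~p)) → ~((p → r) ∧ (q ∧ r)))) = 5/6 ∨ 1 = 1

1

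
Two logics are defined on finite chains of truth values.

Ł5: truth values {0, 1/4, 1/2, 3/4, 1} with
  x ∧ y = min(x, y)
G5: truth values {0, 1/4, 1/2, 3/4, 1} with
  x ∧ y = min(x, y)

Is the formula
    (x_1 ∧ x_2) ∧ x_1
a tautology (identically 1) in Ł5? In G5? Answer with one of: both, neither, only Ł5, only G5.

In Ł5: at x_1 = 0, x_2 = 0 the value is 0 — not a tautology.
In G5: at x_1 = 0, x_2 = 0 the value is 0 — not a tautology.

neither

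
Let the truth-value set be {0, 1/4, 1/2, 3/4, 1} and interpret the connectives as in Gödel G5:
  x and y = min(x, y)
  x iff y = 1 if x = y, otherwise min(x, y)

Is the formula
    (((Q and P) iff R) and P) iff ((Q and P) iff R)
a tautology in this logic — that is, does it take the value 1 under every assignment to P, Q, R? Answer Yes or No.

No

Counterexample: take P = 0, Q = 0, R = 0.
Q and P = 0 and 0 = 0
(Q and P) iff R = 0 iff 0 = 1
((Q and P) iff R) and P = 1 and 0 = 0
(((Q and P) iff R) and P) iff ((Q and P) iff R) = 0 iff 1 = 0
This gives 0 ≠ 1.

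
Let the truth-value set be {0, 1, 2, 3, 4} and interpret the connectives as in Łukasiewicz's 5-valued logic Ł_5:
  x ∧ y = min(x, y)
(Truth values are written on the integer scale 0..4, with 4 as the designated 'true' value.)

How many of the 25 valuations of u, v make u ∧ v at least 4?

value 4: 1 assignment (counts)
value 3: 3 assignments
value 2: 5 assignments
value 1: 7 assignments
value 0: 9 assignments
So 1 of the 25 assignments meets the threshold.

1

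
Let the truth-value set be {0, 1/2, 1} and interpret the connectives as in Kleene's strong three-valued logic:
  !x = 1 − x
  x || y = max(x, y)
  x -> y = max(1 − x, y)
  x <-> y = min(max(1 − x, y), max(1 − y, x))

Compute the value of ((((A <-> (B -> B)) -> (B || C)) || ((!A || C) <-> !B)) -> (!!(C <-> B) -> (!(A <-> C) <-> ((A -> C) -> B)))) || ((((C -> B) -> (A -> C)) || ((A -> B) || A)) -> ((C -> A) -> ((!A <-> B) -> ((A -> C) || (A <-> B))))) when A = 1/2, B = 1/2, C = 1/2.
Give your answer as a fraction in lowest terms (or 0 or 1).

B -> B = 1/2 -> 1/2 = 1/2
A <-> (B -> B) = 1/2 <-> 1/2 = 1/2
B || C = 1/2 || 1/2 = 1/2
(A <-> (B -> B)) -> (B || C) = 1/2 -> 1/2 = 1/2
!A = !1/2 = 1/2
!A || C = 1/2 || 1/2 = 1/2
!B = !1/2 = 1/2
(!A || C) <-> !B = 1/2 <-> 1/2 = 1/2
((A <-> (B -> B)) -> (B || C)) || ((!A || C) <-> !B) = 1/2 || 1/2 = 1/2
C <-> B = 1/2 <-> 1/2 = 1/2
!(C <-> B) = !1/2 = 1/2
!!(C <-> B) = !1/2 = 1/2
A <-> C = 1/2 <-> 1/2 = 1/2
!(A <-> C) = !1/2 = 1/2
A -> C = 1/2 -> 1/2 = 1/2
(A -> C) -> B = 1/2 -> 1/2 = 1/2
!(A <-> C) <-> ((A -> C) -> B) = 1/2 <-> 1/2 = 1/2
!!(C <-> B) -> (!(A <-> C) <-> ((A -> C) -> B)) = 1/2 -> 1/2 = 1/2
(((A <-> (B -> B)) -> (B || C)) || ((!A || C) <-> !B)) -> (!!(C <-> B) -> (!(A <-> C) <-> ((A -> C) -> B))) = 1/2 -> 1/2 = 1/2
C -> B = 1/2 -> 1/2 = 1/2
A -> C = 1/2 -> 1/2 = 1/2
(C -> B) -> (A -> C) = 1/2 -> 1/2 = 1/2
A -> B = 1/2 -> 1/2 = 1/2
(A -> B) || A = 1/2 || 1/2 = 1/2
((C -> B) -> (A -> C)) || ((A -> B) || A) = 1/2 || 1/2 = 1/2
C -> A = 1/2 -> 1/2 = 1/2
!A = !1/2 = 1/2
!A <-> B = 1/2 <-> 1/2 = 1/2
A -> C = 1/2 -> 1/2 = 1/2
A <-> B = 1/2 <-> 1/2 = 1/2
(A -> C) || (A <-> B) = 1/2 || 1/2 = 1/2
(!A <-> B) -> ((A -> C) || (A <-> B)) = 1/2 -> 1/2 = 1/2
(C -> A) -> ((!A <-> B) -> ((A -> C) || (A <-> B))) = 1/2 -> 1/2 = 1/2
(((C -> B) -> (A -> C)) || ((A -> B) || A)) -> ((C -> A) -> ((!A <-> B) -> ((A -> C) || (A <-> B)))) = 1/2 -> 1/2 = 1/2
((((A <-> (B -> B)) -> (B || C)) || ((!A || C) <-> !B)) -> (!!(C <-> B) -> (!(A <-> C) <-> ((A -> C) -> B)))) || ((((C -> B) -> (A -> C)) || ((A -> B) || A)) -> ((C -> A) -> ((!A <-> B) -> ((A -> C) || (A <-> B))))) = 1/2 || 1/2 = 1/2

1/2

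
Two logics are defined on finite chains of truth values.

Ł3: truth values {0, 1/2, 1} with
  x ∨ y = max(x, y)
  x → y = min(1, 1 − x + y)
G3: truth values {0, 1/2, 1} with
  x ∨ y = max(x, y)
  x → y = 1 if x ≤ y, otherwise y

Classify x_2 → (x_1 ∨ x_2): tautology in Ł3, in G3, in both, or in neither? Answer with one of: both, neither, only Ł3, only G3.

both

In Ł3: every assignment gives 1 — tautology.
In G3: every assignment gives 1 — tautology.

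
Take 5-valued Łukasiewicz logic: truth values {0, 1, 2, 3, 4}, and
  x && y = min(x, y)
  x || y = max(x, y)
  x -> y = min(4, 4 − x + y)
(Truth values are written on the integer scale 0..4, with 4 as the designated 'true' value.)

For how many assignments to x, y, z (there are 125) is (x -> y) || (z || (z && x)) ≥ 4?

85

value 4: 85 assignments (counts)
value 3: 22 assignments
value 2: 12 assignments
value 1: 5 assignments
value 0: 1 assignment
So 85 of the 125 assignments meet the threshold.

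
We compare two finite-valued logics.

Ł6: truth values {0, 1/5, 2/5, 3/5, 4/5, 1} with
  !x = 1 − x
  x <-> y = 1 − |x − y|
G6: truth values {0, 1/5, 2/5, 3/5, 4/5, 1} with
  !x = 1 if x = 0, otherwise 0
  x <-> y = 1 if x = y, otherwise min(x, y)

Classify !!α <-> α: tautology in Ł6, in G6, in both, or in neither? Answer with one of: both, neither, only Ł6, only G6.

In Ł6: every assignment gives 1 — tautology.
In G6: at α = 1/5 the value is 1/5 — not a tautology.

only Ł6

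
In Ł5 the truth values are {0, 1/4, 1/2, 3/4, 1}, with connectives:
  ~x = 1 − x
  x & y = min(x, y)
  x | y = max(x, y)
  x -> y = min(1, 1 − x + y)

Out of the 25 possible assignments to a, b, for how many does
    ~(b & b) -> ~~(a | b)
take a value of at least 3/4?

value 1: 18 assignments (counts)
value 3/4: 2 assignments (counts)
value 1/2: 3 assignments
value 1/4: 1 assignment
value 0: 1 assignment
So 20 of the 25 assignments meet the threshold.

20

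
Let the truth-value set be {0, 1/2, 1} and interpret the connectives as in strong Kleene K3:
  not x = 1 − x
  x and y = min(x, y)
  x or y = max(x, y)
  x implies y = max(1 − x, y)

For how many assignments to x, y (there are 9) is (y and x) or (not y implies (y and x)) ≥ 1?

x = 0, y = 0 ↦ 0  <
x = 0, y = 1/2 ↦ 1/2  <
x = 0, y = 1 ↦ 1  ≥
x = 1/2, y = 0 ↦ 0  <
x = 1/2, y = 1/2 ↦ 1/2  <
x = 1/2, y = 1 ↦ 1  ≥
x = 1, y = 0 ↦ 0  <
x = 1, y = 1/2 ↦ 1/2  <
x = 1, y = 1 ↦ 1  ≥
So 3 of the 9 assignments meet the threshold.

3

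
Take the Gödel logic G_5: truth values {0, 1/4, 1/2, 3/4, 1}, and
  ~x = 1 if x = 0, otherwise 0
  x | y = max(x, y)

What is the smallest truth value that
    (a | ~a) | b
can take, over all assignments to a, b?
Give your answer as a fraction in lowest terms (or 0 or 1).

Take a = 1/4, b = 0:
~a = ~1/4 = 0
a | ~a = 1/4 | 0 = 1/4
(a | ~a) | b = 1/4 | 0 = 1/4
No assignment yields a value below 1/4, so this is the minimum.

1/4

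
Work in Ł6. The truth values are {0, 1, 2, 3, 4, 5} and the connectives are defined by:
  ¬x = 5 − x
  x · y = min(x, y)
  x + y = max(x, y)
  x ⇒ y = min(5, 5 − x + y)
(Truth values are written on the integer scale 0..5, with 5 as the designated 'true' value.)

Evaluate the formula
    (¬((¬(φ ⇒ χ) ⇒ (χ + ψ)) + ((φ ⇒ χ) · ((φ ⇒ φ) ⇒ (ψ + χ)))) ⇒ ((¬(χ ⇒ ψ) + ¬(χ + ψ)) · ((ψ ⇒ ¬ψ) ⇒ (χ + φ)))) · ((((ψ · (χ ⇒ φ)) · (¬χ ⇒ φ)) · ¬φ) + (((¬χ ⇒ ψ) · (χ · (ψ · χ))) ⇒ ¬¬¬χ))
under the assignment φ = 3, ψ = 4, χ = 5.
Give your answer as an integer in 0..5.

φ ⇒ χ = 3 ⇒ 5 = 5
¬(φ ⇒ χ) = ¬5 = 0
χ + ψ = 5 + 4 = 5
¬(φ ⇒ χ) ⇒ (χ + ψ) = 0 ⇒ 5 = 5
φ ⇒ χ = 3 ⇒ 5 = 5
φ ⇒ φ = 3 ⇒ 3 = 5
ψ + χ = 4 + 5 = 5
(φ ⇒ φ) ⇒ (ψ + χ) = 5 ⇒ 5 = 5
(φ ⇒ χ) · ((φ ⇒ φ) ⇒ (ψ + χ)) = 5 · 5 = 5
(¬(φ ⇒ χ) ⇒ (χ + ψ)) + ((φ ⇒ χ) · ((φ ⇒ φ) ⇒ (ψ + χ))) = 5 + 5 = 5
¬((¬(φ ⇒ χ) ⇒ (χ + ψ)) + ((φ ⇒ χ) · ((φ ⇒ φ) ⇒ (ψ + χ)))) = ¬5 = 0
χ ⇒ ψ = 5 ⇒ 4 = 4
¬(χ ⇒ ψ) = ¬4 = 1
χ + ψ = 5 + 4 = 5
¬(χ + ψ) = ¬5 = 0
¬(χ ⇒ ψ) + ¬(χ + ψ) = 1 + 0 = 1
¬ψ = ¬4 = 1
ψ ⇒ ¬ψ = 4 ⇒ 1 = 2
χ + φ = 5 + 3 = 5
(ψ ⇒ ¬ψ) ⇒ (χ + φ) = 2 ⇒ 5 = 5
(¬(χ ⇒ ψ) + ¬(χ + ψ)) · ((ψ ⇒ ¬ψ) ⇒ (χ + φ)) = 1 · 5 = 1
¬((¬(φ ⇒ χ) ⇒ (χ + ψ)) + ((φ ⇒ χ) · ((φ ⇒ φ) ⇒ (ψ + χ)))) ⇒ ((¬(χ ⇒ ψ) + ¬(χ + ψ)) · ((ψ ⇒ ¬ψ) ⇒ (χ + φ))) = 0 ⇒ 1 = 5
χ ⇒ φ = 5 ⇒ 3 = 3
ψ · (χ ⇒ φ) = 4 · 3 = 3
¬χ = ¬5 = 0
¬χ ⇒ φ = 0 ⇒ 3 = 5
(ψ · (χ ⇒ φ)) · (¬χ ⇒ φ) = 3 · 5 = 3
¬φ = ¬3 = 2
((ψ · (χ ⇒ φ)) · (¬χ ⇒ φ)) · ¬φ = 3 · 2 = 2
¬χ = ¬5 = 0
¬χ ⇒ ψ = 0 ⇒ 4 = 5
ψ · χ = 4 · 5 = 4
χ · (ψ · χ) = 5 · 4 = 4
(¬χ ⇒ ψ) · (χ · (ψ · χ)) = 5 · 4 = 4
¬χ = ¬5 = 0
¬¬χ = ¬0 = 5
¬¬¬χ = ¬5 = 0
((¬χ ⇒ ψ) · (χ · (ψ · χ))) ⇒ ¬¬¬χ = 4 ⇒ 0 = 1
(((ψ · (χ ⇒ φ)) · (¬χ ⇒ φ)) · ¬φ) + (((¬χ ⇒ ψ) · (χ · (ψ · χ))) ⇒ ¬¬¬χ) = 2 + 1 = 2
(¬((¬(φ ⇒ χ) ⇒ (χ + ψ)) + ((φ ⇒ χ) · ((φ ⇒ φ) ⇒ (ψ + χ)))) ⇒ ((¬(χ ⇒ ψ) + ¬(χ + ψ)) · ((ψ ⇒ ¬ψ) ⇒ (χ + φ)))) · ((((ψ · (χ ⇒ φ)) · (¬χ ⇒ φ)) · ¬φ) + (((¬χ ⇒ ψ) · (χ · (ψ · χ))) ⇒ ¬¬¬χ)) = 5 · 2 = 2

2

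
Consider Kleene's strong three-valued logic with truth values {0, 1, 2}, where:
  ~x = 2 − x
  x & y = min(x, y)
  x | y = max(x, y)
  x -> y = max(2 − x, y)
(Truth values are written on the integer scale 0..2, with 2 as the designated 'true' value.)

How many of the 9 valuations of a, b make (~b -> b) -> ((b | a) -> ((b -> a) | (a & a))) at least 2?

5

a = 0, b = 0 ↦ 2  ≥
a = 0, b = 1 ↦ 1  <
a = 0, b = 2 ↦ 0  <
a = 1, b = 0 ↦ 2  ≥
a = 1, b = 1 ↦ 1  <
a = 1, b = 2 ↦ 1  <
a = 2, b = 0 ↦ 2  ≥
a = 2, b = 1 ↦ 2  ≥
a = 2, b = 2 ↦ 2  ≥
So 5 of the 9 assignments meet the threshold.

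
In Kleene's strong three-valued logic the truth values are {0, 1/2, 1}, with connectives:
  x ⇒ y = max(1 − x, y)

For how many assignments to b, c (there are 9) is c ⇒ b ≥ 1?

b = 0, c = 0 ↦ 1  ≥
b = 0, c = 1/2 ↦ 1/2  <
b = 0, c = 1 ↦ 0  <
b = 1/2, c = 0 ↦ 1  ≥
b = 1/2, c = 1/2 ↦ 1/2  <
b = 1/2, c = 1 ↦ 1/2  <
b = 1, c = 0 ↦ 1  ≥
b = 1, c = 1/2 ↦ 1  ≥
b = 1, c = 1 ↦ 1  ≥
So 5 of the 9 assignments meet the threshold.

5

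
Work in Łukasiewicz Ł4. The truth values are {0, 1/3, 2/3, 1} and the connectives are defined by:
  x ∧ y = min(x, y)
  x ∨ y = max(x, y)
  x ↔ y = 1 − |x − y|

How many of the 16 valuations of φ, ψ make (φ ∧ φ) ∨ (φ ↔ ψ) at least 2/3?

φ = 0, ψ = 0 ↦ 1  ≥
φ = 0, ψ = 1/3 ↦ 2/3  ≥
φ = 0, ψ = 2/3 ↦ 1/3  <
φ = 0, ψ = 1 ↦ 0  <
φ = 1/3, ψ = 0 ↦ 2/3  ≥
φ = 1/3, ψ = 1/3 ↦ 1  ≥
φ = 1/3, ψ = 2/3 ↦ 2/3  ≥
φ = 1/3, ψ = 1 ↦ 1/3  <
φ = 2/3, ψ = 0 ↦ 2/3  ≥
φ = 2/3, ψ = 1/3 ↦ 2/3  ≥
φ = 2/3, ψ = 2/3 ↦ 1  ≥
φ = 2/3, ψ = 1 ↦ 2/3  ≥
φ = 1, ψ = 0 ↦ 1  ≥
φ = 1, ψ = 1/3 ↦ 1  ≥
φ = 1, ψ = 2/3 ↦ 1  ≥
φ = 1, ψ = 1 ↦ 1  ≥
So 13 of the 16 assignments meet the threshold.

13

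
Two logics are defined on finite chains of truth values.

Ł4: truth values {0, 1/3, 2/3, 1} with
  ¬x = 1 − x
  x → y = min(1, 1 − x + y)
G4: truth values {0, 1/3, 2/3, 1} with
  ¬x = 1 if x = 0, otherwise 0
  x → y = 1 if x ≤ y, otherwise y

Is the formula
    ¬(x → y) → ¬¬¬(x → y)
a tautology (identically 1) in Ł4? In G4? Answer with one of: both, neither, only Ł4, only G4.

both

In Ł4: every assignment gives 1 — tautology.
In G4: every assignment gives 1 — tautology.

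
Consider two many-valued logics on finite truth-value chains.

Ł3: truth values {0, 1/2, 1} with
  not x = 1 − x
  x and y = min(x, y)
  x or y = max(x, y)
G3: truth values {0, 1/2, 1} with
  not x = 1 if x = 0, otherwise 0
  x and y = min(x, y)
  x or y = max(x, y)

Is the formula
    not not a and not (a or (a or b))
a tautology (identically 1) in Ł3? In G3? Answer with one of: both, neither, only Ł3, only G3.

In Ł3: at a = 0, b = 0 the value is 0 — not a tautology.
In G3: at a = 0, b = 0 the value is 0 — not a tautology.

neither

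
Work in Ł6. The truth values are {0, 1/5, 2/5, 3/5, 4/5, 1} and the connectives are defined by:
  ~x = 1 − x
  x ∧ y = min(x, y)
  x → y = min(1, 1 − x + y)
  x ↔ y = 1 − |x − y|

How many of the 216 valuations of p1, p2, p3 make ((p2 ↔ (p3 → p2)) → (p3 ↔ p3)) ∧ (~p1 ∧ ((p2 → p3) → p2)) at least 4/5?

value 1: 12 assignments (counts)
value 4/5: 20 assignments (counts)
value 3/5: 28 assignments
value 2/5: 40 assignments
value 1/5: 50 assignments
value 0: 66 assignments
So 32 of the 216 assignments meet the threshold.

32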